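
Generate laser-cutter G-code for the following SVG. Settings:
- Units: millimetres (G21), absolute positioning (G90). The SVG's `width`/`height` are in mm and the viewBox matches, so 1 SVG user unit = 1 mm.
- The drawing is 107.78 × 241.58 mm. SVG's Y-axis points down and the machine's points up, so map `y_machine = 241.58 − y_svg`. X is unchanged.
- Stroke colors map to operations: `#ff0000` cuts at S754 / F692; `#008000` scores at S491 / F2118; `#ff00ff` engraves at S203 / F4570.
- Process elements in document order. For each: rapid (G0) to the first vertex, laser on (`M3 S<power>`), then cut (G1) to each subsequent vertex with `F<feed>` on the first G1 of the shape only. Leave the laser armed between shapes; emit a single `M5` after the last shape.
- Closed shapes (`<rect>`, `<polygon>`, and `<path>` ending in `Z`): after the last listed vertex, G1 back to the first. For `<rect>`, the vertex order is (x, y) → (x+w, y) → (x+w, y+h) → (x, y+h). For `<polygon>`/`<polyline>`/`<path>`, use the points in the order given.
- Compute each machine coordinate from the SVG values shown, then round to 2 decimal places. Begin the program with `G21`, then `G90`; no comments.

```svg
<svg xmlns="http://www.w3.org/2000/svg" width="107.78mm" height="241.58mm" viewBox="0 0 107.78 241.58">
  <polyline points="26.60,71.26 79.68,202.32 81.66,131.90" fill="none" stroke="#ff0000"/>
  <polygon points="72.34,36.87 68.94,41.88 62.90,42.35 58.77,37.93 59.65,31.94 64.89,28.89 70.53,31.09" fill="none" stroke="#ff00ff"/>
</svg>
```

1 u = 1 mm; y_m = 241.58 − y.

[1] `<polyline>` open polyline, #ff0000→cut S754 F692: (26.60,170.32) → (79.68,39.26) → (81.66,109.68)

[2] `<polygon>` regular polygon, #ff00ff→engrave S203 F4570: (72.34,204.71) → (68.94,199.70) → (62.90,199.23) → (58.77,203.65) → (59.65,209.64) → (64.89,212.69) → (70.53,210.49) → (72.34,204.71) (closed)

G21
G90
G0 X26.60 Y170.32
M3 S754
G1 X79.68 Y39.26 F692
G1 X81.66 Y109.68
G0 X72.34 Y204.71
M3 S203
G1 X68.94 Y199.70 F4570
G1 X62.90 Y199.23
G1 X58.77 Y203.65
G1 X59.65 Y209.64
G1 X64.89 Y212.69
G1 X70.53 Y210.49
G1 X72.34 Y204.71
M5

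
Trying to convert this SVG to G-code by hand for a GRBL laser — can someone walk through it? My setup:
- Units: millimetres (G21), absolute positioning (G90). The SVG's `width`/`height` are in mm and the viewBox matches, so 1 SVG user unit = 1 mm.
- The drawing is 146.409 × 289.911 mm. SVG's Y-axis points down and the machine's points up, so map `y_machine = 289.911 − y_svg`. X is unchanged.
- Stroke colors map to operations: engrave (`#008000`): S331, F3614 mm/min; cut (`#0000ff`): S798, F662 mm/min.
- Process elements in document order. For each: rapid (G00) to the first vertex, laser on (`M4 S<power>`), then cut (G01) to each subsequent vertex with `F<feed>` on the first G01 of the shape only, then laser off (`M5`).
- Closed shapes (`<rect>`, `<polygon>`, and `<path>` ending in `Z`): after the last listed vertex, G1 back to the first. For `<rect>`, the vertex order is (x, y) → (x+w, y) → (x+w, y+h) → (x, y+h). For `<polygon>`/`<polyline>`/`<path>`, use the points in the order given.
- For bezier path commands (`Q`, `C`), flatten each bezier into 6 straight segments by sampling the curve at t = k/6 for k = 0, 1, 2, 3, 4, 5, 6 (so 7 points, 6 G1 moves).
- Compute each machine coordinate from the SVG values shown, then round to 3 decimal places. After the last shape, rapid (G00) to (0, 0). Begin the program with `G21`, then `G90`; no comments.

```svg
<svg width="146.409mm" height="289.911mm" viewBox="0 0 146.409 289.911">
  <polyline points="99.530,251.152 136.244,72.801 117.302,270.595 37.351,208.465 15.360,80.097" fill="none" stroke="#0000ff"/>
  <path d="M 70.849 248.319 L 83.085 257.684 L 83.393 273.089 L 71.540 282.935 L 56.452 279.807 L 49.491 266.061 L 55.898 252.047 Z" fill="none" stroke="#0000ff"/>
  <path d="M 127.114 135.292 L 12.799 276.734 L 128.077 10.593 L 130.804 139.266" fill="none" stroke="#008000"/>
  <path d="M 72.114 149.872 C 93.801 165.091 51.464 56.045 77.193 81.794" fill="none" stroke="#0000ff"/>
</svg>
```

viewBox `0 0 146.409 289.911` with mm width/height → 1 unit = 1 mm. Flip: y_m = 289.911 − y_svg.

**Shape 1** — `<polyline>` open polyline, stroke `#0000ff` → cut (S798, F662). Machine vertices: (99.530,38.759) → (136.244,217.110) → (117.302,19.316) → (37.351,81.446) → (15.360,209.814). Open path.

**Shape 2** — `<path>` regular polygon, stroke `#0000ff` → cut (S798, F662). Machine vertices: (70.849,41.592) → (83.085,32.227) → (83.393,16.822) → (71.540,6.976) → (56.452,10.104) → (49.491,23.850) → (55.898,37.864) → (70.849,41.592). Closed: final G1 returns to the first vertex.

**Shape 3** — `<path>` open polyline, stroke `#008000` → engrave (S331, F3614). Machine vertices: (127.114,154.619) → (12.799,13.177) → (128.077,279.318) → (130.804,150.645). Open path.

**Shape 4** — `<path>` cubic bezier, stroke `#0000ff` → cut (S798, F662). Control points (SVG): P0=(72.114,149.872), P1=(93.801,165.091), P2=(51.464,56.045), P3=(77.193,81.794); sampled at t=k/6. Machine vertices: (72.114,140.039) → (78.234,141.586) → (77.352,156.647) → (73.138,178.027) → (69.260,198.529) → (69.389,210.958) → (77.193,208.117). Open path.

G21
G90
G00 X99.530 Y38.759
M4 S798
G01 X136.244 Y217.110 F662
G01 X117.302 Y19.316
G01 X37.351 Y81.446
G01 X15.360 Y209.814
M5
G00 X70.849 Y41.592
M4 S798
G01 X83.085 Y32.227 F662
G01 X83.393 Y16.822
G01 X71.540 Y6.976
G01 X56.452 Y10.104
G01 X49.491 Y23.850
G01 X55.898 Y37.864
G01 X70.849 Y41.592
M5
G00 X127.114 Y154.619
M4 S331
G01 X12.799 Y13.177 F3614
G01 X128.077 Y279.318
G01 X130.804 Y150.645
M5
G00 X72.114 Y140.039
M4 S798
G01 X78.234 Y141.586 F662
G01 X77.352 Y156.647
G01 X73.138 Y178.027
G01 X69.260 Y198.529
G01 X69.389 Y210.958
G01 X77.193 Y208.117
M5
G00 X0.000 Y0.000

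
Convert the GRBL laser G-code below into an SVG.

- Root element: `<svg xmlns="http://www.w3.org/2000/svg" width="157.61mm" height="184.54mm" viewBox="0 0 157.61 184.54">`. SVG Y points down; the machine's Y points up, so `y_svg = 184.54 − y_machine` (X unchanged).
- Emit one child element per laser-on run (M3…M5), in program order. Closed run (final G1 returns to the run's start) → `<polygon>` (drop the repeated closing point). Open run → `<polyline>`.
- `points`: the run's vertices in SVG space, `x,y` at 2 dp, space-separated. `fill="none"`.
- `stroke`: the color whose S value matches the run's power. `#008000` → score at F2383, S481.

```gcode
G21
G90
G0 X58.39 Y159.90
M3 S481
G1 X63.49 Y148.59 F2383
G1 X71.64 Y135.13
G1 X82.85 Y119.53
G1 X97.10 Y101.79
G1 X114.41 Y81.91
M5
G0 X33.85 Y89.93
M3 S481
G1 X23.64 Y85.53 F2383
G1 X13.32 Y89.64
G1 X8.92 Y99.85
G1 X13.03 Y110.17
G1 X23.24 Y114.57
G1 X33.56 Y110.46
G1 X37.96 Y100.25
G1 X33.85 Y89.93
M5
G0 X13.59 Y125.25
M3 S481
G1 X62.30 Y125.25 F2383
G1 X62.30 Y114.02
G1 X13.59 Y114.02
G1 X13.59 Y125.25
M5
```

<svg xmlns="http://www.w3.org/2000/svg" width="157.61mm" height="184.54mm" viewBox="0 0 157.61 184.54">
  <polyline points="58.39,24.64 63.49,35.95 71.64,49.41 82.85,65.01 97.10,82.75 114.41,102.63" fill="none" stroke="#008000"/>
  <polygon points="33.85,94.61 23.64,99.01 13.32,94.90 8.92,84.69 13.03,74.37 23.24,69.97 33.56,74.08 37.96,84.29" fill="none" stroke="#008000"/>
  <polygon points="13.59,59.29 62.30,59.29 62.30,70.52 13.59,70.52" fill="none" stroke="#008000"/>
</svg>

y_svg = 184.54 − y_m. Every run uses S481, so all elements get stroke `#008000` (score).

[1] open run; points: 58.39,24.64 63.49,35.95 71.64,49.41 82.85,65.01 97.10,82.75 114.41,102.63

[2] closed run; points: 33.85,94.61 23.64,99.01 13.32,94.90 8.92,84.69 13.03,74.37 23.24,69.97 33.56,74.08 37.96,84.29

[3] closed run; points: 13.59,59.29 62.30,59.29 62.30,70.52 13.59,70.52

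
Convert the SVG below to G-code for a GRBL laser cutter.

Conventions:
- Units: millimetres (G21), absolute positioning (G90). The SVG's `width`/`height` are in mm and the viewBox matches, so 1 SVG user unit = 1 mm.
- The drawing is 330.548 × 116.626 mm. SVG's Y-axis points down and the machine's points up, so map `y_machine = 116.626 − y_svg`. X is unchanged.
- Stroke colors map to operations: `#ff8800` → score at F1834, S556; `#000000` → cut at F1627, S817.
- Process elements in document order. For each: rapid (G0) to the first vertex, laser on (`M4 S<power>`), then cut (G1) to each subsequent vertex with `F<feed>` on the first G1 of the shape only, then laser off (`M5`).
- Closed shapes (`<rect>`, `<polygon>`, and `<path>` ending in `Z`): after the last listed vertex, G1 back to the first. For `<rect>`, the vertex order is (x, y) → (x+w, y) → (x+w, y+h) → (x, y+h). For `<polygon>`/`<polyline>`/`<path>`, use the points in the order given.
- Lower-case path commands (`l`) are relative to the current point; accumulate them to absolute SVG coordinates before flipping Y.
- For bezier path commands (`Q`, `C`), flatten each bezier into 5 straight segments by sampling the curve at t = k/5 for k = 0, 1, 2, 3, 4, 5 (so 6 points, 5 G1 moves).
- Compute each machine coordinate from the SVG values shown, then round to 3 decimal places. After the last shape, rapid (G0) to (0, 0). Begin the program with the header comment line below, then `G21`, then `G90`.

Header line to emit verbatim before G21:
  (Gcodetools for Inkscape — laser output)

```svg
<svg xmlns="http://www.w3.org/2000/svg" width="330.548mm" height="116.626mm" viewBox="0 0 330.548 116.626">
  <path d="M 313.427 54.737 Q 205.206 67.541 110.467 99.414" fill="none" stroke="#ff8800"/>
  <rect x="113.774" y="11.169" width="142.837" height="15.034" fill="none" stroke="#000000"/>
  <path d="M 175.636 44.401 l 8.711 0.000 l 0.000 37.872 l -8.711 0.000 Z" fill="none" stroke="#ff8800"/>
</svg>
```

(Gcodetools for Inkscape — laser output)
G21
G90
G0 X313.427 Y61.889
M4 S556
G1 X270.678 Y56.005 F1834
G1 X229.007 Y48.595
G1 X188.415 Y39.659
G1 X148.902 Y29.198
G1 X110.467 Y17.212
M5
G0 X113.774 Y105.457
M4 S817
G1 X256.611 Y105.457 F1627
G1 X256.611 Y90.423
G1 X113.774 Y90.423
G1 X113.774 Y105.457
M5
G0 X175.636 Y72.225
M4 S556
G1 X184.347 Y72.225 F1834
G1 X184.347 Y34.353
G1 X175.636 Y34.353
G1 X175.636 Y72.225
M5
G0 X0.000 Y0.000

1 u = 1 mm; y_m = 116.626 − y.

[1] `<path>` quadratic bezier, #ff8800→score S556 F1834: (313.427,61.889) → (270.678,56.005) → (229.007,48.595) → (188.415,39.659) → (148.902,29.198) → (110.467,17.212)

[2] `<rect>` rectangle, #000000→cut S817 F1627: (113.774,105.457) → (256.611,105.457) → (256.611,90.423) → (113.774,90.423) → (113.774,105.457) (closed)

[3] `<path>` rectangle, #ff8800→score S556 F1834: (175.636,72.225) → (184.347,72.225) → (184.347,34.353) → (175.636,34.353) → (175.636,72.225) (closed)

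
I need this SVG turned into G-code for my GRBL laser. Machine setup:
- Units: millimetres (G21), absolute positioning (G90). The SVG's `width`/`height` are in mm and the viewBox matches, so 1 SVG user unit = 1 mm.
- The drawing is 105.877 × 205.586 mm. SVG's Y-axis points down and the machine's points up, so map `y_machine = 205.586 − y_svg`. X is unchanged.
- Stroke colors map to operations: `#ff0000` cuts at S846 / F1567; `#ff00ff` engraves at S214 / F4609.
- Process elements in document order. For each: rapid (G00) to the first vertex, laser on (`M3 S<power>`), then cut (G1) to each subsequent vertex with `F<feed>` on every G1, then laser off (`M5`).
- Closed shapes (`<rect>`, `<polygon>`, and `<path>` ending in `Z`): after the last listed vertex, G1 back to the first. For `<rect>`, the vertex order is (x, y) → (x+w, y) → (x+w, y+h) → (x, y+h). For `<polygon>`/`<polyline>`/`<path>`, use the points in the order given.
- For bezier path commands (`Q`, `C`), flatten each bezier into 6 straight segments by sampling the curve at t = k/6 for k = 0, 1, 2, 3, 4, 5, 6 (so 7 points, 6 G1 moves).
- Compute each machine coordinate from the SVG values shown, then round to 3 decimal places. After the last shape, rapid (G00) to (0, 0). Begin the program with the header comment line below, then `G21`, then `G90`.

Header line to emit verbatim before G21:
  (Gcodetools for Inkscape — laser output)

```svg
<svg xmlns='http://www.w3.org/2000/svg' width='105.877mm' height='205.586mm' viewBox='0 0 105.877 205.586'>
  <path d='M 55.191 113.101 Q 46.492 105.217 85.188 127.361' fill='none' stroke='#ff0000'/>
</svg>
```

(Gcodetools for Inkscape — laser output)
G21
G90
G00 X55.191 Y92.485
M3 S846
G1 X53.608 Y94.279 F1567
G1 X54.658 Y94.405 F1567
G1 X58.341 Y92.862 F1567
G1 X64.657 Y89.651 F1567
G1 X73.606 Y84.772 F1567
G1 X85.188 Y78.225 F1567
M5
G00 X0.000 Y0.000

Since the viewBox matches the mm dimensions, user units are millimetres directly. The only transform is the Y-flip y_m = 205.586 − y_svg.

Shape 1 is a quadratic bezier drawn with `<path>`. Its stroke #ff0000 means cut at S846, F1567. After flipping Y the toolpath is (55.191,92.485) → (53.608,94.279) → (54.658,94.405) → (58.341,92.862) → (64.657,89.651) → (73.606,84.772) → (85.188,78.225).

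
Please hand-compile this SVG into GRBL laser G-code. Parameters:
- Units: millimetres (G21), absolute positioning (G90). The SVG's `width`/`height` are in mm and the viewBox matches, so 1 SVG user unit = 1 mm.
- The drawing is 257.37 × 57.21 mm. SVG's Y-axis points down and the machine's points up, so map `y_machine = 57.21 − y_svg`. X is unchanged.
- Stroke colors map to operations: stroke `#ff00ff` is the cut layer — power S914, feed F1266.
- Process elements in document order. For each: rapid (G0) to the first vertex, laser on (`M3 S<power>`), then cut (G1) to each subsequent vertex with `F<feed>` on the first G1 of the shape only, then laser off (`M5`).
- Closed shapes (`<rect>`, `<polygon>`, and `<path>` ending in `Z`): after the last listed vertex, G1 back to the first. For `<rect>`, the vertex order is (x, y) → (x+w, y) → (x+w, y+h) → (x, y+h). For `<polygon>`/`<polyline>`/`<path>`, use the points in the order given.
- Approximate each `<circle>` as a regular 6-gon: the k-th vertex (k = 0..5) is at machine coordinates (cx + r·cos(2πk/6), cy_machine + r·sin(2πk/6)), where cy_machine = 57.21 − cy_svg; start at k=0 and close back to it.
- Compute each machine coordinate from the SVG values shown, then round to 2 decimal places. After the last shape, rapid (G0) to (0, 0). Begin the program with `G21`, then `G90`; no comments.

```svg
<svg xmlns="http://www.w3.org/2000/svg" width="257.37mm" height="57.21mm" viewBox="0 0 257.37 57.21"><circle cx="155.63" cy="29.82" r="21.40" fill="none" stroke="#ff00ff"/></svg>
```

Since the viewBox matches the mm dimensions, user units are millimetres directly. The only transform is the Y-flip y_m = 57.21 − y_svg.

Shape 1 is a circle drawn with `<circle>`. Its stroke #ff00ff means cut at S914, F1266. After flipping Y the toolpath is (177.03,27.39) → (166.33,45.92) → (144.93,45.92) → (134.23,27.39) → (144.93,8.86) → (166.33,8.86) → (177.03,27.39), returning to the start.

G21
G90
G0 X177.03 Y27.39
M3 S914
G1 X166.33 Y45.92 F1266
G1 X144.93 Y45.92
G1 X134.23 Y27.39
G1 X144.93 Y8.86
G1 X166.33 Y8.86
G1 X177.03 Y27.39
M5
G0 X0.00 Y0.00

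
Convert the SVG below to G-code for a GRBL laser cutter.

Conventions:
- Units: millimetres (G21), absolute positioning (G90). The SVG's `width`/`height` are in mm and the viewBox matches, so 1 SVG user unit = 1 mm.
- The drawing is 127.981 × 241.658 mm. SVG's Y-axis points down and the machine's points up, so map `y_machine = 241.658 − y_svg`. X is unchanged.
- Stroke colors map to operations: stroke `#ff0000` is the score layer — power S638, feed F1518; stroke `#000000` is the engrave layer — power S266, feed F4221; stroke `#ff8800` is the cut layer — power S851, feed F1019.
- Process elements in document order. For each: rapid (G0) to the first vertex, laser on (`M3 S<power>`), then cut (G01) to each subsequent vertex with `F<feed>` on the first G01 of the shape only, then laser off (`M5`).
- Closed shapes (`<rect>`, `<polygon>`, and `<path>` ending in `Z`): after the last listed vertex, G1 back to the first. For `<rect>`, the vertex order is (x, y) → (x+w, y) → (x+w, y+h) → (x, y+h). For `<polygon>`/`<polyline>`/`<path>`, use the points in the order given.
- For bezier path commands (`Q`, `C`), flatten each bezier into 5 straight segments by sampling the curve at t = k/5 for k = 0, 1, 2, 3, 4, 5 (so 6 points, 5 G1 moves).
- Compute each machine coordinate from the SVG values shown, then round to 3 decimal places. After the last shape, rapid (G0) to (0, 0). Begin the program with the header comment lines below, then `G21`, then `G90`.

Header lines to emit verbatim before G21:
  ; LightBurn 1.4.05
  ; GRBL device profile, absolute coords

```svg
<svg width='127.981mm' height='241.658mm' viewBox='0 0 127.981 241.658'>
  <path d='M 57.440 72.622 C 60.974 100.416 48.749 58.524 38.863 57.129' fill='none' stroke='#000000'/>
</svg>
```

viewBox `0 0 127.981 241.658` with mm width/height → 1 unit = 1 mm. Flip: y_m = 241.658 − y_svg.

**Shape 1** — `<path>` cubic bezier, stroke `#000000` → engrave (S266, F4221). Control points (SVG): P0=(57.440,72.622), P1=(60.974,100.416), P2=(48.749,58.524), P3=(38.863,57.129); sampled at t=k/5. Machine vertices: (57.440,169.036) → (57.814,159.840) → (55.275,162.081) → (50.691,170.468) → (44.930,179.714) → (38.863,184.529). Open path.

; LightBurn 1.4.05
; GRBL device profile, absolute coords
G21
G90
G0 X57.440 Y169.036
M3 S266
G01 X57.814 Y159.840 F4221
G01 X55.275 Y162.081
G01 X50.691 Y170.468
G01 X44.930 Y179.714
G01 X38.863 Y184.529
M5
G0 X0.000 Y0.000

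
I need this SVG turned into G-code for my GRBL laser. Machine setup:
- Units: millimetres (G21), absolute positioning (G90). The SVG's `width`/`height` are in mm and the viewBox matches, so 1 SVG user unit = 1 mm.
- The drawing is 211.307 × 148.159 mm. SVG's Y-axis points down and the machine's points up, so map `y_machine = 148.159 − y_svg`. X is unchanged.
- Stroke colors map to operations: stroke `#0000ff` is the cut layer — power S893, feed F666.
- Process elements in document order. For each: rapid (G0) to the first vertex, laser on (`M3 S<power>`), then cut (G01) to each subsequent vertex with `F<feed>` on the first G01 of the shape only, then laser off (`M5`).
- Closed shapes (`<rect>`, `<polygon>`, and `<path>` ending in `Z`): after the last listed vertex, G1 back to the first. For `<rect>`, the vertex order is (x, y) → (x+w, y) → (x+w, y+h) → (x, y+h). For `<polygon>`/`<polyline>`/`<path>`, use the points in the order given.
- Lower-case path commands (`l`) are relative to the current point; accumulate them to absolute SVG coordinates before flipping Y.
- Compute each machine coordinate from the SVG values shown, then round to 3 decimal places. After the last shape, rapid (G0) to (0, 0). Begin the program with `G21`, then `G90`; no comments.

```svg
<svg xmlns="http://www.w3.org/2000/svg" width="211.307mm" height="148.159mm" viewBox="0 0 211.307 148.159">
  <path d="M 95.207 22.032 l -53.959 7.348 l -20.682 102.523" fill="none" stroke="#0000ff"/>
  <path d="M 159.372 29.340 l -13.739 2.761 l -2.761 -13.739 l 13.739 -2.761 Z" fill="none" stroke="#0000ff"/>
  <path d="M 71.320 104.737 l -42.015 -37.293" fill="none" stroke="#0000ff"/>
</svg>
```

1 u = 1 mm; y_m = 148.159 − y.

[1] `<path>` open polyline, #0000ff→cut S893 F666: (95.207,126.127) → (41.248,118.779) → (20.566,16.256)

[2] `<path>` regular polygon, #0000ff→cut S893 F666: (159.372,118.819) → (145.633,116.058) → (142.872,129.797) → (156.611,132.558) → (159.372,118.819) (closed)

[3] `<path>` line segment, #0000ff→cut S893 F666: (71.320,43.422) → (29.305,80.715)

G21
G90
G0 X95.207 Y126.127
M3 S893
G01 X41.248 Y118.779 F666
G01 X20.566 Y16.256
M5
G0 X159.372 Y118.819
M3 S893
G01 X145.633 Y116.058 F666
G01 X142.872 Y129.797
G01 X156.611 Y132.558
G01 X159.372 Y118.819
M5
G0 X71.320 Y43.422
M3 S893
G01 X29.305 Y80.715 F666
M5
G0 X0.000 Y0.000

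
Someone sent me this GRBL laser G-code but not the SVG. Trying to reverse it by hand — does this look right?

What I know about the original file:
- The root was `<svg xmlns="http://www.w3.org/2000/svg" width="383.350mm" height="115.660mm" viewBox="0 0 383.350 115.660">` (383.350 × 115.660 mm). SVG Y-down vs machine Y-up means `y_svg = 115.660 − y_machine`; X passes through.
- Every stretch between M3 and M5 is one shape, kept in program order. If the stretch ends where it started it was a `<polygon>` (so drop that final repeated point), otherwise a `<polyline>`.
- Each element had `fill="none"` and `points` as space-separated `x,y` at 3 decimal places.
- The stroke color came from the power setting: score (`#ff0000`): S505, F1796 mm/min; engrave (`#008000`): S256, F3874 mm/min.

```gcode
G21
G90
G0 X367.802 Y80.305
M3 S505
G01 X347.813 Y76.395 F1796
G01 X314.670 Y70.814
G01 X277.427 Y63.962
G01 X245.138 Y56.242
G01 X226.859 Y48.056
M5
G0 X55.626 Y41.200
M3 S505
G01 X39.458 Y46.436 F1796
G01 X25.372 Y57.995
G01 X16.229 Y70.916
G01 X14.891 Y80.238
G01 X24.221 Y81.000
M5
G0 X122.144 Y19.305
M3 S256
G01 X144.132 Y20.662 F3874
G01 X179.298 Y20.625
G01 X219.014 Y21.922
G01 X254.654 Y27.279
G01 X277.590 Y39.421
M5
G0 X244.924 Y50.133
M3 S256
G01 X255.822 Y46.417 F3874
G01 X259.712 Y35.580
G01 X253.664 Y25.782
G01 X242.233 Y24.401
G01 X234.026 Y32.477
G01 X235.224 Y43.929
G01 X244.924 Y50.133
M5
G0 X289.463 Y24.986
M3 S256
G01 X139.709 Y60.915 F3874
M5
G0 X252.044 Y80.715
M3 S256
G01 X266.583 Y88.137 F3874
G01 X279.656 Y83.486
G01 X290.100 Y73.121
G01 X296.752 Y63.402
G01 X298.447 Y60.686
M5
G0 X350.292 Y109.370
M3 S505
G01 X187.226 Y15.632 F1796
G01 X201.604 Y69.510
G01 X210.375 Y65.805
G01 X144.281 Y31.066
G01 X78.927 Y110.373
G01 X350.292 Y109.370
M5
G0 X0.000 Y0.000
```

<svg xmlns="http://www.w3.org/2000/svg" width="383.350mm" height="115.660mm" viewBox="0 0 383.350 115.660">
  <polyline points="367.802,35.355 347.813,39.265 314.670,44.846 277.427,51.698 245.138,59.418 226.859,67.604" fill="none" stroke="#ff0000"/>
  <polyline points="55.626,74.460 39.458,69.224 25.372,57.665 16.229,44.744 14.891,35.422 24.221,34.660" fill="none" stroke="#ff0000"/>
  <polyline points="122.144,96.355 144.132,94.998 179.298,95.035 219.014,93.738 254.654,88.381 277.590,76.239" fill="none" stroke="#008000"/>
  <polygon points="244.924,65.527 255.822,69.243 259.712,80.080 253.664,89.878 242.233,91.259 234.026,83.183 235.224,71.731" fill="none" stroke="#008000"/>
  <polyline points="289.463,90.674 139.709,54.745" fill="none" stroke="#008000"/>
  <polyline points="252.044,34.945 266.583,27.523 279.656,32.174 290.100,42.539 296.752,52.258 298.447,54.974" fill="none" stroke="#008000"/>
  <polygon points="350.292,6.290 187.226,100.028 201.604,46.150 210.375,49.855 144.281,84.594 78.927,5.287" fill="none" stroke="#ff0000"/>
</svg>

Machine Y-up, SVG Y-down with viewBox height 115.660, so y_svg = 115.660 − y_machine; X carries over.

Run 1: the run's S505 means `#ff0000` (score). The run is open, so emit a `<polyline>` with points (Y-flipped): 367.802,35.355 347.813,39.265 314.670,44.846 277.427,51.698 245.138,59.418 226.859,67.604.

Run 2: power S505 maps to stroke `#ff0000` (score). The run is open, so emit a `<polyline>` with points (Y-flipped): 55.626,74.460 39.458,69.224 25.372,57.665 16.229,44.744 14.891,35.422 24.221,34.660.

Run 3: S256 ⇒ engrave layer `#008000`. The run is open, so emit a `<polyline>` with points (Y-flipped): 122.144,96.355 144.132,94.998 179.298,95.035 219.014,93.738 254.654,88.381 277.590,76.239.

Run 4: the run's S256 means `#008000` (engrave). The run returns to its start, so emit a `<polygon>` with points (Y-flipped): 244.924,65.527 255.822,69.243 259.712,80.080 253.664,89.878 242.233,91.259 234.026,83.183 235.224,71.731.

Run 5: power S256 maps to stroke `#008000` (engrave). The run is open, so emit a `<polyline>` with points (Y-flipped): 289.463,90.674 139.709,54.745.

Run 6: the run's S256 means `#008000` (engrave). The run is open, so emit a `<polyline>` with points (Y-flipped): 252.044,34.945 266.583,27.523 279.656,32.174 290.100,42.539 296.752,52.258 298.447,54.974.

Run 7: the run's S505 means `#ff0000` (score). The run returns to its start, so emit a `<polygon>` with points (Y-flipped): 350.292,6.290 187.226,100.028 201.604,46.150 210.375,49.855 144.281,84.594 78.927,5.287.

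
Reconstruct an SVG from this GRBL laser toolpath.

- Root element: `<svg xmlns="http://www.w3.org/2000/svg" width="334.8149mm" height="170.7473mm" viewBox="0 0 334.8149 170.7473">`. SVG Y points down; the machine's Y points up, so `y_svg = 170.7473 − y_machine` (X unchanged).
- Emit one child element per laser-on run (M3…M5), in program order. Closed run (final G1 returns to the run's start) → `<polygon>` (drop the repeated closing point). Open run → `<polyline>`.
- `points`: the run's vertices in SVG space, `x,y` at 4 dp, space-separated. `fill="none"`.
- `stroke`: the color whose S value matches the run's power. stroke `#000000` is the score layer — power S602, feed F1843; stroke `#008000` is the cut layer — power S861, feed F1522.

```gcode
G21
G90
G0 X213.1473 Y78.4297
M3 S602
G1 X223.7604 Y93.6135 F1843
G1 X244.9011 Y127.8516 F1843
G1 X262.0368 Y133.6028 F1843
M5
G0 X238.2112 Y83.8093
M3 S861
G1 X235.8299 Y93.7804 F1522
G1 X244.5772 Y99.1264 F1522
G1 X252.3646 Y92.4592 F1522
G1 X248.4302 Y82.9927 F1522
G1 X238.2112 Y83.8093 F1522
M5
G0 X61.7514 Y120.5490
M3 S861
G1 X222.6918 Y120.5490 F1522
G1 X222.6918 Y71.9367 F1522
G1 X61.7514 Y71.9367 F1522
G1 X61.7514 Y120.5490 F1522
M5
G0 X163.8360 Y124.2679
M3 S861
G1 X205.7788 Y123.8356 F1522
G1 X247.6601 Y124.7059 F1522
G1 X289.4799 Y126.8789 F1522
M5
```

Each laser-on run becomes one SVG element. Flip Y back into SVG space with y_svg = 170.7473 − y_machine.

Run 1: the run's S602 means `#000000` (score). The run is open, so emit a `<polyline>` with points (Y-flipped): 213.1473,92.3176 223.7604,77.1338 244.9011,42.8957 262.0368,37.1445.

Run 2: power S861 maps to stroke `#008000` (cut). The run returns to its start, so emit a `<polygon>` with points (Y-flipped): 238.2112,86.9380 235.8299,76.9669 244.5772,71.6209 252.3646,78.2881 248.4302,87.7546.

Run 3: the run's S861 means `#008000` (cut). The run returns to its start, so emit a `<polygon>` with points (Y-flipped): 61.7514,50.1983 222.6918,50.1983 222.6918,98.8106 61.7514,98.8106.

Run 4: power S861 maps to stroke `#008000` (cut). The run is open, so emit a `<polyline>` with points (Y-flipped): 163.8360,46.4794 205.7788,46.9117 247.6601,46.0414 289.4799,43.8684.

<svg xmlns="http://www.w3.org/2000/svg" width="334.8149mm" height="170.7473mm" viewBox="0 0 334.8149 170.7473">
  <polyline points="213.1473,92.3176 223.7604,77.1338 244.9011,42.8957 262.0368,37.1445" fill="none" stroke="#000000"/>
  <polygon points="238.2112,86.9380 235.8299,76.9669 244.5772,71.6209 252.3646,78.2881 248.4302,87.7546" fill="none" stroke="#008000"/>
  <polygon points="61.7514,50.1983 222.6918,50.1983 222.6918,98.8106 61.7514,98.8106" fill="none" stroke="#008000"/>
  <polyline points="163.8360,46.4794 205.7788,46.9117 247.6601,46.0414 289.4799,43.8684" fill="none" stroke="#008000"/>
</svg>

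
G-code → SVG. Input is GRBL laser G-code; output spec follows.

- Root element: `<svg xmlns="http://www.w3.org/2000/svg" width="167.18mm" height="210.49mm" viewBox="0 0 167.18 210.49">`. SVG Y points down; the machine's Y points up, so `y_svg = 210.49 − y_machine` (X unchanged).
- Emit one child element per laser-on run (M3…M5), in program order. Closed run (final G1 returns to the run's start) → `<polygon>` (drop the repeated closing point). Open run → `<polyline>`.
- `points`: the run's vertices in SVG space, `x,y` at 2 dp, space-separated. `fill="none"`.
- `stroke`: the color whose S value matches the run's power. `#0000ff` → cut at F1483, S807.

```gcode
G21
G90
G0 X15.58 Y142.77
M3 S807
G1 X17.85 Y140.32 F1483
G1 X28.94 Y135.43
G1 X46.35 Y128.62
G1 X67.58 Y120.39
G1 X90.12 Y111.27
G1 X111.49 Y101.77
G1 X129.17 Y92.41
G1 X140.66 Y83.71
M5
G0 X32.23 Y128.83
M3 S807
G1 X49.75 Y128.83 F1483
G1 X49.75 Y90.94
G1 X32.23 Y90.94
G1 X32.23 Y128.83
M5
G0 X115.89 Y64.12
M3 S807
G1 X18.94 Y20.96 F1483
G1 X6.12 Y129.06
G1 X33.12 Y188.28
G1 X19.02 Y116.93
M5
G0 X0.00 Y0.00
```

Each laser-on run becomes one SVG element. Flip Y back into SVG space with y_svg = 210.49 − y_machine. Every run uses S807, so all elements get stroke `#0000ff` (cut).

Run 1: The run is open, so emit a `<polyline>` with points (Y-flipped): 15.58,67.72 17.85,70.17 28.94,75.06 46.35,81.87 67.58,90.10 90.12,99.22 111.49,108.72 129.17,118.08 140.66,126.78.

Run 2: The run returns to its start, so emit a `<polygon>` with points (Y-flipped): 32.23,81.66 49.75,81.66 49.75,119.55 32.23,119.55.

Run 3: The run is open, so emit a `<polyline>` with points (Y-flipped): 115.89,146.37 18.94,189.53 6.12,81.43 33.12,22.21 19.02,93.56.

<svg xmlns="http://www.w3.org/2000/svg" width="167.18mm" height="210.49mm" viewBox="0 0 167.18 210.49">
  <polyline points="15.58,67.72 17.85,70.17 28.94,75.06 46.35,81.87 67.58,90.10 90.12,99.22 111.49,108.72 129.17,118.08 140.66,126.78" fill="none" stroke="#0000ff"/>
  <polygon points="32.23,81.66 49.75,81.66 49.75,119.55 32.23,119.55" fill="none" stroke="#0000ff"/>
  <polyline points="115.89,146.37 18.94,189.53 6.12,81.43 33.12,22.21 19.02,93.56" fill="none" stroke="#0000ff"/>
</svg>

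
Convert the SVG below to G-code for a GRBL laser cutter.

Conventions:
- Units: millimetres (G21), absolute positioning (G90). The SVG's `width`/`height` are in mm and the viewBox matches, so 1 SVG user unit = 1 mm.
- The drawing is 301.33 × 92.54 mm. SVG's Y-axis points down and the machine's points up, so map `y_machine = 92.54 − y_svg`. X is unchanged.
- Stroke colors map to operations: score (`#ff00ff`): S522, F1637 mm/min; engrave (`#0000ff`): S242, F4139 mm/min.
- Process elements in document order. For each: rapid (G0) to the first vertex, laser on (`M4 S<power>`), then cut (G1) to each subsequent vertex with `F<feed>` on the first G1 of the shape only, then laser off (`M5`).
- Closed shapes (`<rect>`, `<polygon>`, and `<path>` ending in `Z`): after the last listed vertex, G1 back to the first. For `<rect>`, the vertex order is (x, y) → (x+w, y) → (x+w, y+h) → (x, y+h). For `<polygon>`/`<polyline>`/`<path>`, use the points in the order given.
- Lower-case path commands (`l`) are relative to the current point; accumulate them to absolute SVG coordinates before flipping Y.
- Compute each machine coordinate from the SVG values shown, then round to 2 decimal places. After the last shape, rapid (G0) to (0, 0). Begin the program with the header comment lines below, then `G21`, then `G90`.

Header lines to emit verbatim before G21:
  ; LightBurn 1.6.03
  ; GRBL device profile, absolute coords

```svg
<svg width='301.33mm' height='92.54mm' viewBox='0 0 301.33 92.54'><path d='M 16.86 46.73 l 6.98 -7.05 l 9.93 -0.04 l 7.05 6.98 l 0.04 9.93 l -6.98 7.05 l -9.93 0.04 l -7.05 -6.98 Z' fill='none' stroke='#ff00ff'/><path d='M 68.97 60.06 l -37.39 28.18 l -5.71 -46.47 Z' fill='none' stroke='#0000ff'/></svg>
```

Since the viewBox matches the mm dimensions, user units are millimetres directly. The only transform is the Y-flip y_m = 92.54 − y_svg.

Shape 1 is a regular polygon drawn with `<path>`. Its stroke #ff00ff means score at S522, F1637. After flipping Y the toolpath is (16.86,45.81) → (23.84,52.86) → (33.77,52.90) → (40.82,45.92) → (40.86,35.99) → (33.88,28.94) → (23.95,28.90) → (16.90,35.88) → (16.86,45.81), returning to the start.

Shape 2 is a regular polygon drawn with `<path>`. Its stroke #0000ff means engrave at S242, F4139. After flipping Y the toolpath is (68.97,32.48) → (31.58,4.30) → (25.87,50.77) → (68.97,32.48), returning to the start.

; LightBurn 1.6.03
; GRBL device profile, absolute coords
G21
G90
G0 X16.86 Y45.81
M4 S522
G1 X23.84 Y52.86 F1637
G1 X33.77 Y52.90
G1 X40.82 Y45.92
G1 X40.86 Y35.99
G1 X33.88 Y28.94
G1 X23.95 Y28.90
G1 X16.90 Y35.88
G1 X16.86 Y45.81
M5
G0 X68.97 Y32.48
M4 S242
G1 X31.58 Y4.30 F4139
G1 X25.87 Y50.77
G1 X68.97 Y32.48
M5
G0 X0.00 Y0.00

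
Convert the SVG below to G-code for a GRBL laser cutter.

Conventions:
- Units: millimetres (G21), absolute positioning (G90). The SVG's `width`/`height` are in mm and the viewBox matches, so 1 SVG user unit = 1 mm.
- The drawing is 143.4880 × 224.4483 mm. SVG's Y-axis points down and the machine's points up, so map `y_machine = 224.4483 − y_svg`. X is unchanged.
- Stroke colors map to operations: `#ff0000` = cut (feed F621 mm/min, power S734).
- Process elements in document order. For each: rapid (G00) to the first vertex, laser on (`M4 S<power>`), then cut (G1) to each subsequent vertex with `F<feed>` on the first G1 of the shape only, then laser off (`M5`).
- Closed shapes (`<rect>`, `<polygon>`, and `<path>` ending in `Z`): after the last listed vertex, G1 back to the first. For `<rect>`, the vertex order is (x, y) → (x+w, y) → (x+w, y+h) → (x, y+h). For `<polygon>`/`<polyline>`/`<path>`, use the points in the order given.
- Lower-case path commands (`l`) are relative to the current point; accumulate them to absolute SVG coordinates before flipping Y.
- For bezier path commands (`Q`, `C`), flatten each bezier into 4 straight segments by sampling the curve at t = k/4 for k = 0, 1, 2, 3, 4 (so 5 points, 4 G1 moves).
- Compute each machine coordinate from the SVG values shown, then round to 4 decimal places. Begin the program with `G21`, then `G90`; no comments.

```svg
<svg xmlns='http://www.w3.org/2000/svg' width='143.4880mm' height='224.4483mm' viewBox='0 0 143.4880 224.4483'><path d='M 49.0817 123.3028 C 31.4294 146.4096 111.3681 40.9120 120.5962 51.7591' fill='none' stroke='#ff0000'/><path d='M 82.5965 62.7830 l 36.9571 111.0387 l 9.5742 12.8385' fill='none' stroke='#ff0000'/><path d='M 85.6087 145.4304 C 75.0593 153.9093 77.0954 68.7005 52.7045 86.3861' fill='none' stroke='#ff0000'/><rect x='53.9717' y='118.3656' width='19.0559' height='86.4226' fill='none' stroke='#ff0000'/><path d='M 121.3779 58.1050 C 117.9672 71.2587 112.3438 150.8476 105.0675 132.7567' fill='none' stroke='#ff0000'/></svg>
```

viewBox `0 0 143.4880 224.4483` with mm width/height → 1 unit = 1 mm. Flip: y_m = 224.4483 − y_svg.

**Shape 1** — `<path>` cubic bezier, stroke `#ff0000` → cut (S734, F621). Control points (SVG): P0=(49.0817,123.3028), P1=(31.4294,146.4096), P2=(111.3681,40.9120), P3=(120.5962,51.7591); sampled at t=k/4. Machine vertices: (49.0817,101.1455) → (51.5111,104.1014) → (74.7588,132.3200) → (103.0466,162.8372) → (120.5962,172.6892). Open path.

**Shape 2** — `<path>` open polyline, stroke `#ff0000` → cut (S734, F621). Machine vertices: (82.5965,161.6653) → (119.5536,50.6266) → (129.1278,37.7881). Open path.

**Shape 3** — `<path>` cubic bezier, stroke `#ff0000` → cut (S734, F621). Control points (SVG): P0=(85.6087,145.4304), P1=(75.0593,153.9093), P2=(77.0954,68.7005), P3=(52.7045,86.3861); sampled at t=k/4. Machine vertices: (85.6087,79.0179) → (79.4469,87.1536) → (74.3472,111.9926) → (66.6522,135.1053) → (52.7045,138.0622). Open path.

**Shape 4** — `<rect>` rectangle, stroke `#ff0000` → cut (S734, F621). Machine vertices: (53.9717,106.0827) → (73.0276,106.0827) → (73.0276,19.6601) → (53.9717,19.6601) → (53.9717,106.0827). Closed: final G1 returns to the first vertex.

**Shape 5** — `<path>` cubic bezier, stroke `#ff0000` → cut (S734, F621). Control points (SVG): P0=(121.3779,58.1050), P1=(117.9672,71.2587), P2=(112.3438,150.8476), P3=(105.0675,132.7567); sampled at t=k/4. Machine vertices: (121.3779,166.3433) → (118.4137,146.5857) → (114.6723,117.3007) → (110.2061,93.8741) → (105.0675,91.6916). Open path.

G21
G90
G00 X49.0817 Y101.1455
M4 S734
G1 X51.5111 Y104.1014 F621
G1 X74.7588 Y132.3200
G1 X103.0466 Y162.8372
G1 X120.5962 Y172.6892
M5
G00 X82.5965 Y161.6653
M4 S734
G1 X119.5536 Y50.6266 F621
G1 X129.1278 Y37.7881
M5
G00 X85.6087 Y79.0179
M4 S734
G1 X79.4469 Y87.1536 F621
G1 X74.3472 Y111.9926
G1 X66.6522 Y135.1053
G1 X52.7045 Y138.0622
M5
G00 X53.9717 Y106.0827
M4 S734
G1 X73.0276 Y106.0827 F621
G1 X73.0276 Y19.6601
G1 X53.9717 Y19.6601
G1 X53.9717 Y106.0827
M5
G00 X121.3779 Y166.3433
M4 S734
G1 X118.4137 Y146.5857 F621
G1 X114.6723 Y117.3007
G1 X110.2061 Y93.8741
G1 X105.0675 Y91.6916
M5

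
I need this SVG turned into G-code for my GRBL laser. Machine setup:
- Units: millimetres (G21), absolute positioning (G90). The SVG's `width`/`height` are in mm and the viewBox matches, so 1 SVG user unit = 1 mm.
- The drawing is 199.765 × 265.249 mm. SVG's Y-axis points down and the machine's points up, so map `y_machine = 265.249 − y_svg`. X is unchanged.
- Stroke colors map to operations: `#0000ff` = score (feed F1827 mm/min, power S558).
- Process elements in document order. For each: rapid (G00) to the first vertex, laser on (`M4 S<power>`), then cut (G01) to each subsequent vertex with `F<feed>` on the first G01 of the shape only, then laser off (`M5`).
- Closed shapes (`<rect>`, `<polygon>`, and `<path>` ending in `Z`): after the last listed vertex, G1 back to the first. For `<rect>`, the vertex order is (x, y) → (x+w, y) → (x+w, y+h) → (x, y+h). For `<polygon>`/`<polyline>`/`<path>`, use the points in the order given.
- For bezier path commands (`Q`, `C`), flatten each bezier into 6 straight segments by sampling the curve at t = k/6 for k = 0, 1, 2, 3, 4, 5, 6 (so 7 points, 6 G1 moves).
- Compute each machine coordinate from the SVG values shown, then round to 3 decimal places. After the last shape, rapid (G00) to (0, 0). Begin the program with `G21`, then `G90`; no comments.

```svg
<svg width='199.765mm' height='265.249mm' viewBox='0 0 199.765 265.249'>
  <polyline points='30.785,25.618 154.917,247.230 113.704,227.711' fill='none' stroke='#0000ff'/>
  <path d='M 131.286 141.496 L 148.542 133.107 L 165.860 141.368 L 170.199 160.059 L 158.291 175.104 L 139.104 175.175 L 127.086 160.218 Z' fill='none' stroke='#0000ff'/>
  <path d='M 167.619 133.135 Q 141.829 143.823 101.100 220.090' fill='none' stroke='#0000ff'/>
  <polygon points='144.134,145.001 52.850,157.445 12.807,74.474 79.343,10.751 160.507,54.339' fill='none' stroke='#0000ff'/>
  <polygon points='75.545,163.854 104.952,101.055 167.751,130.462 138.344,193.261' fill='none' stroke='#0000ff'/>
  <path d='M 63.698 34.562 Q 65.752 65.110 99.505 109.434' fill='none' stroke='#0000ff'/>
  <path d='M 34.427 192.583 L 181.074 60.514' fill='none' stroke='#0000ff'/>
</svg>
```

G21
G90
G00 X30.785 Y239.631
M4 S558
G01 X154.917 Y18.019 F1827
G01 X113.704 Y37.538
M5
G00 X131.286 Y123.753
M4 S558
G01 X148.542 Y132.142 F1827
G01 X165.860 Y123.881
G01 X170.199 Y105.190
G01 X158.291 Y90.145
G01 X139.104 Y90.074
G01 X127.086 Y105.031
G01 X131.286 Y123.753
M5
G00 X167.619 Y132.114
M4 S558
G01 X158.607 Y126.730 F1827
G01 X148.766 Y117.702
G01 X138.094 Y105.031
G01 X126.593 Y88.717
G01 X114.261 Y68.760
G01 X101.100 Y45.159
M5
G00 X144.134 Y120.248
M4 S558
G01 X52.850 Y107.804 F1827
G01 X12.807 Y190.775
G01 X79.343 Y254.498
G01 X160.507 Y210.910
G01 X144.134 Y120.248
M5
G00 X75.545 Y101.395
M4 S558
G01 X104.952 Y164.194 F1827
G01 X167.751 Y134.787
G01 X138.344 Y71.988
G01 X75.545 Y101.395
M5
G00 X63.698 Y230.687
M4 S558
G01 X65.263 Y220.122 F1827
G01 X68.589 Y208.791
G01 X73.677 Y196.695
G01 X80.525 Y183.834
G01 X89.135 Y170.207
G01 X99.505 Y155.815
M5
G00 X34.427 Y72.666
M4 S558
G01 X181.074 Y204.735 F1827
M5
G00 X0.000 Y0.000

viewBox `0 0 199.765 265.249` with mm width/height → 1 unit = 1 mm. Flip: y_m = 265.249 − y_svg.

**Shape 1** — `<polyline>` open polyline, stroke `#0000ff` → score (S558, F1827). Machine vertices: (30.785,239.631) → (154.917,18.019) → (113.704,37.538). Open path.

**Shape 2** — `<path>` regular polygon, stroke `#0000ff` → score (S558, F1827). Machine vertices: (131.286,123.753) → (148.542,132.142) → (165.860,123.881) → (170.199,105.190) → (158.291,90.145) → (139.104,90.074) → (127.086,105.031) → (131.286,123.753). Closed: final G1 returns to the first vertex.

**Shape 3** — `<path>` quadratic bezier, stroke `#0000ff` → score (S558, F1827). Control points (SVG): P0=(167.619,133.135), P1=(141.829,143.823), P2=(101.100,220.090); sampled at t=k/6. Machine vertices: (167.619,132.114) → (158.607,126.730) → (148.766,117.702) → (138.094,105.031) → (126.593,88.717) → (114.261,68.760) → (101.100,45.159). Open path.

**Shape 4** — `<polygon>` regular polygon, stroke `#0000ff` → score (S558, F1827). Machine vertices: (144.134,120.248) → (52.850,107.804) → (12.807,190.775) → (79.343,254.498) → (160.507,210.910) → (144.134,120.248). Closed: final G1 returns to the first vertex.

**Shape 5** — `<polygon>` regular polygon, stroke `#0000ff` → score (S558, F1827). Machine vertices: (75.545,101.395) → (104.952,164.194) → (167.751,134.787) → (138.344,71.988) → (75.545,101.395). Closed: final G1 returns to the first vertex.

**Shape 6** — `<path>` quadratic bezier, stroke `#0000ff` → score (S558, F1827). Control points (SVG): P0=(63.698,34.562), P1=(65.752,65.110), P2=(99.505,109.434); sampled at t=k/6. Machine vertices: (63.698,230.687) → (65.263,220.122) → (68.589,208.791) → (73.677,196.695) → (80.525,183.834) → (89.135,170.207) → (99.505,155.815). Open path.

**Shape 7** — `<path>` line segment, stroke `#0000ff` → score (S558, F1827). Machine vertices: (34.427,72.666) → (181.074,204.735). Open path.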